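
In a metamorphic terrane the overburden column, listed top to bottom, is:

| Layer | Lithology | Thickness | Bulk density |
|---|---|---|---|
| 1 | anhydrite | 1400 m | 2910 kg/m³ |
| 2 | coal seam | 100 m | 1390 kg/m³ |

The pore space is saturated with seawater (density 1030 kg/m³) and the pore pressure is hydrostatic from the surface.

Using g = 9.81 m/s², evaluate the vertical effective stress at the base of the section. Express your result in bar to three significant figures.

Overburden (lithostatic) stress σ_v:
anhydrite: 2910 kg/m³ × 9.81 m/s² × 1400 m = 3.997×10^7 Pa = 39.97 MPa
coal seam: 1390 kg/m³ × 9.81 m/s² × 100 m = 1.364×10^6 Pa = 1.364 MPa
Total = 39.97 + 1.364 = 41.330 MPa
Pore pressure P_p = 1030 kg/m³ × 9.81 m/s² × 1500 m = 1.516×10^7 Pa = 15.16 MPa
Effective stress σ' = σ_v − P_p = 41.33 − 15.16 = 26.173 MPa = 261.73 bar

262 bar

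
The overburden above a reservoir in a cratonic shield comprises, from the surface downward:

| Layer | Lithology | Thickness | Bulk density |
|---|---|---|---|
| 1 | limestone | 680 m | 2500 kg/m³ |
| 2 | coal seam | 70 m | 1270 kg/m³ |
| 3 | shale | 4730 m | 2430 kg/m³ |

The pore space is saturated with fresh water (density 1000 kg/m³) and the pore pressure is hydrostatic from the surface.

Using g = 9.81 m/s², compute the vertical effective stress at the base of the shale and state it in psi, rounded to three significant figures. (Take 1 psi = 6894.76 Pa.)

Overburden (lithostatic) stress σ_v:
limestone: 2500 kg/m³ × 9.81 m/s² × 680 m = 1.668×10^7 Pa = 16.68 MPa
coal seam: 1270 kg/m³ × 9.81 m/s² × 70 m = 8.721×10^5 Pa = 0.8721 MPa
shale: 2430 kg/m³ × 9.81 m/s² × 4730 m = 1.128×10^8 Pa = 112.8 MPa
Total = 16.68 + 0.8721 + 112.8 = 130.30 MPa
Pore pressure P_p = 1000 kg/m³ × 9.81 m/s² × 5480 m = 5.376×10^7 Pa = 53.76 MPa
Effective stress σ' = σ_v − P_p = 130.3 − 53.76 = 76.545 MPa = 11102 psi

11100 psi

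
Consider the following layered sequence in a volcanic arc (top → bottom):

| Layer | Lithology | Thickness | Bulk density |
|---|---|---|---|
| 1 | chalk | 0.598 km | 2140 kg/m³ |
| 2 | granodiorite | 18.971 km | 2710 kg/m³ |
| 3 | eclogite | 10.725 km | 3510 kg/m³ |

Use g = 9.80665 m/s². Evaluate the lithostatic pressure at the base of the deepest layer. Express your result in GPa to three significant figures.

0.886 GPa

chalk: 2140 kg/m³ × 9.80665 m/s² × 598 m = 1.255×10^7 Pa = 0.01255 GPa
granodiorite: 2710 kg/m³ × 9.80665 m/s² × 18971 m = 5.042×10^8 Pa = 0.5042 GPa
eclogite: 3510 kg/m³ × 9.80665 m/s² × 10725 m = 3.692×10^8 Pa = 0.3692 GPa
Total = 0.01255 + 0.5042 + 0.3692 = 0.88589 GPa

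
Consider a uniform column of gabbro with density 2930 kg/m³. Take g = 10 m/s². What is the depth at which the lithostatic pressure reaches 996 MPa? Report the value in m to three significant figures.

34000 m

h = P/(ρg) = 996 MPa / (2930 kg/m³ × 10 m/s²) = 9.960×10^8 Pa / 29300 Pa/m = 33993 m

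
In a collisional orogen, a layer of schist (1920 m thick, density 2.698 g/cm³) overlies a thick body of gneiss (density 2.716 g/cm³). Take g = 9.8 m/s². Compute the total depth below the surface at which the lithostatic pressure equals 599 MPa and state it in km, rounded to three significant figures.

Pressure at base of upper layers: 2698×9.8×1920 = 5.077×10^7 Pa = 50.77 MPa
Remaining pressure to be supplied by gneiss: 5.990×10^8 − 5.077×10^7 = 5.482×10^8 Pa
Additional depth in gneiss = 5.482×10^8 Pa / (2716 kg/m³ × 9.8 m/s²) = 20597 m
Total depth = 1920 m + 20597 m = 22517 m
= 22.517 km

22.5 km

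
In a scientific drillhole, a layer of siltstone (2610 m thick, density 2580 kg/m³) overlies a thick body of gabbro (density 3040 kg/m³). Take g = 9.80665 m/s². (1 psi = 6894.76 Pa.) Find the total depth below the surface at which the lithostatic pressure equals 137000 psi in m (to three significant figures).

32100 m

Pressure at base of upper layers: 2580×9.80665×2610 = 6.604×10^7 Pa = 9578 psi
Remaining pressure to be supplied by gabbro: 9.446×10^8 − 6.604×10^7 = 8.785×10^8 Pa
Additional depth in gabbro = 8.785×10^8 Pa / (3040 kg/m³ × 9.80665 m/s²) = 29469 m
Total depth = 2610 m + 29469 m = 32079 m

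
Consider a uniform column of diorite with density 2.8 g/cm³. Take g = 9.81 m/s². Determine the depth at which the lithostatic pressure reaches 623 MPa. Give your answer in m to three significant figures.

22700 m

h = P/(ρg) = 623 MPa / (2800 kg/m³ × 9.81 m/s²) = 6.230×10^8 Pa / 27468 Pa/m = 22681 m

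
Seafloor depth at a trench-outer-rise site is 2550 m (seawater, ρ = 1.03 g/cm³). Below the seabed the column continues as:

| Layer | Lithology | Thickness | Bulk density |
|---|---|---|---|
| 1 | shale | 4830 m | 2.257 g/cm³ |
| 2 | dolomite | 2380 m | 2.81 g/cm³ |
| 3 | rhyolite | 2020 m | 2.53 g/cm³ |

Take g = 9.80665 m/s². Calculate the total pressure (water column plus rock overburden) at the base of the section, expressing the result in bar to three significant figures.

seawater: 1030 kg/m³ × 9.80665 m/s² × 2550 m = 2.576×10^7 Pa = 257.6 bar
shale: 2257 kg/m³ × 9.80665 m/s² × 4830 m = 1.069×10^8 Pa = 1069 bar
dolomite: 2810 kg/m³ × 9.80665 m/s² × 2380 m = 6.558×10^7 Pa = 655.8 bar
rhyolite: 2530 kg/m³ × 9.80665 m/s² × 2020 m = 5.012×10^7 Pa = 501.2 bar
Total = 257.6 + 1069 + 655.8 + 501.2 = 2483.7 bar

2480 bar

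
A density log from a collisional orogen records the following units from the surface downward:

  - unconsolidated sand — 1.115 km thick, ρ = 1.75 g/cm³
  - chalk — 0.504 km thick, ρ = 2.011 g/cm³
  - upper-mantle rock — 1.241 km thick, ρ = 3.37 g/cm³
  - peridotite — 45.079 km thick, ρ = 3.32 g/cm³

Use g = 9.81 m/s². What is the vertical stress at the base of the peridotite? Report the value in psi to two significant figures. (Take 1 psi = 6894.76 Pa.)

unconsolidated sand: 1750 kg/m³ × 9.81 m/s² × 1115 m = 1.914×10^7 Pa = 2776 psi
chalk: 2011 kg/m³ × 9.81 m/s² × 504 m = 9.943×10^6 Pa = 1442 psi
upper-mantle rock: 3370 kg/m³ × 9.81 m/s² × 1241 m = 4.103×10^7 Pa = 5950 psi
peridotite: 3320 kg/m³ × 9.81 m/s² × 45079 m = 1.468×10^9 Pa = 2.129×10^5 psi
Total = 2776 + 1442 + 5950 + 2.129×10^5 = 2.2311×10^5 psi

220000 psi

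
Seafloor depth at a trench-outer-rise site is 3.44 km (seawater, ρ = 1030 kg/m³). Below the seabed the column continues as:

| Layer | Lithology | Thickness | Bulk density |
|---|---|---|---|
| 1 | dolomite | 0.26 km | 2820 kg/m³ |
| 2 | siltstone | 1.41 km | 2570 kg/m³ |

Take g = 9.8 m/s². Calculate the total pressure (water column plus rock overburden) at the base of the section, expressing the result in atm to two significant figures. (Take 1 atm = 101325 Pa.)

760 atm

seawater: 1030 kg/m³ × 9.8 m/s² × 3440 m = 3.472×10^7 Pa = 342.7 atm
dolomite: 2820 kg/m³ × 9.8 m/s² × 260 m = 7.185×10^6 Pa = 70.91 atm
siltstone: 2570 kg/m³ × 9.8 m/s² × 1410 m = 3.551×10^7 Pa = 350.5 atm
Total = 342.7 + 70.91 + 350.5 = 764.09 atm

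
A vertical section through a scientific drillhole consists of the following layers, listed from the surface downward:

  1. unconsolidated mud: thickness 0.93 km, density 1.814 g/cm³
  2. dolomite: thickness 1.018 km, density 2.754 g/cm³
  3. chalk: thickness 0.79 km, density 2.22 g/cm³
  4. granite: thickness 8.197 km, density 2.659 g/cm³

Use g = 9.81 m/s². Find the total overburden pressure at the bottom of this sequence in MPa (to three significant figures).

275 MPa

unconsolidated mud: 1814 kg/m³ × 9.81 m/s² × 930 m = 1.655×10^7 Pa = 16.55 MPa
dolomite: 2754 kg/m³ × 9.81 m/s² × 1018 m = 2.750×10^7 Pa = 27.50 MPa
chalk: 2220 kg/m³ × 9.81 m/s² × 790 m = 1.720×10^7 Pa = 17.20 MPa
granite: 2659 kg/m³ × 9.81 m/s² × 8197 m = 2.138×10^8 Pa = 213.8 MPa
Total = 16.55 + 27.50 + 17.20 + 213.8 = 275.07 MPa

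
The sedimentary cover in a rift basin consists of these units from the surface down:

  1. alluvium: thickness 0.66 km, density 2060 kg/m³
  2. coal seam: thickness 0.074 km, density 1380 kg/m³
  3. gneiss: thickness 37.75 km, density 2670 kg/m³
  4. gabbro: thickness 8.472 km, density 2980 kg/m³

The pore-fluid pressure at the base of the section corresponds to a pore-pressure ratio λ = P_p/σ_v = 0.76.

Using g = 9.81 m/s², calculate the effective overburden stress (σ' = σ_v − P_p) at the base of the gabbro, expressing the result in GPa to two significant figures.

0.30 GPa

Overburden (lithostatic) stress σ_v:
alluvium: 2060 kg/m³ × 9.81 m/s² × 660 m = 1.334×10^7 Pa = 13.34 MPa
coal seam: 1380 kg/m³ × 9.81 m/s² × 74 m = 1.002×10^6 Pa = 1.002 MPa
gneiss: 2670 kg/m³ × 9.81 m/s² × 37750 m = 9.888×10^8 Pa = 988.8 MPa
gabbro: 2980 kg/m³ × 9.81 m/s² × 8472 m = 2.477×10^8 Pa = 247.7 MPa
Total = 13.34 + 1.002 + 988.8 + 247.7 = 1250.8 MPa
Pore pressure P_p = λ·σ_v = 0.76 × 1251 MPa = 950.6 MPa
Effective stress σ' = σ_v − P_p = 1251 − 950.6 = 300.19 MPa = 0.30019 GPa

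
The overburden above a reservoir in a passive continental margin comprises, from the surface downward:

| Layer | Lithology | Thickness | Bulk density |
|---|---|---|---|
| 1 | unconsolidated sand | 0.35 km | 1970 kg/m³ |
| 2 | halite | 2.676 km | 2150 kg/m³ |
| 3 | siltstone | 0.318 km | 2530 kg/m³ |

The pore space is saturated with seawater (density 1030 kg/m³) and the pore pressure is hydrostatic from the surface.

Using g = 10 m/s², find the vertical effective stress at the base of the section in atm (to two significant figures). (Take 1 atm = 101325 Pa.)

Overburden (lithostatic) stress σ_v:
unconsolidated sand: 1970 kg/m³ × 10 m/s² × 350 m = 6.895×10^6 Pa = 6.895 MPa
halite: 2150 kg/m³ × 10 m/s² × 2676 m = 5.753×10^7 Pa = 57.53 MPa
siltstone: 2530 kg/m³ × 10 m/s² × 318 m = 8.045×10^6 Pa = 8.045 MPa
Total = 6.895 + 57.53 + 8.045 = 72.474 MPa
Pore pressure P_p = 1030 kg/m³ × 10 m/s² × 3344 m = 3.444×10^7 Pa = 34.44 MPa
Effective stress σ' = σ_v − P_p = 72.47 − 34.44 = 38.031 MPa = 375.34 atm

380 atm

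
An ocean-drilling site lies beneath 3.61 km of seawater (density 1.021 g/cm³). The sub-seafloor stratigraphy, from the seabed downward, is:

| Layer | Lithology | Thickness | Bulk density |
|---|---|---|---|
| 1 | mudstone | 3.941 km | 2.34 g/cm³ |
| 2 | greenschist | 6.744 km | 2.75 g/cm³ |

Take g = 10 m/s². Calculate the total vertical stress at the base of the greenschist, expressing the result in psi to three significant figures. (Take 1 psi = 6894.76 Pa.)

45600 psi

seawater: 1021 kg/m³ × 10 m/s² × 3610 m = 3.686×10^7 Pa = 5346 psi
mudstone: 2340 kg/m³ × 10 m/s² × 3941 m = 9.222×10^7 Pa = 13375 psi
greenschist: 2750 kg/m³ × 10 m/s² × 6744 m = 1.855×10^8 Pa = 26899 psi
Total = 5346 + 13375 + 26899 = 45620 psi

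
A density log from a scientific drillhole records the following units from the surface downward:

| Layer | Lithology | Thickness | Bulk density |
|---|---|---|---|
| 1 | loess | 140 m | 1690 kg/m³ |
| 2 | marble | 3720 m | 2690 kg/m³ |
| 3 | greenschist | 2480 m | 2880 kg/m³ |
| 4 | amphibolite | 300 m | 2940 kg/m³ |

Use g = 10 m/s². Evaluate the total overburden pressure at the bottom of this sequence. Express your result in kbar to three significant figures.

loess: 1690 kg/m³ × 10 m/s² × 140 m = 2.366×10^6 Pa = 0.02366 kbar
marble: 2690 kg/m³ × 10 m/s² × 3720 m = 1.001×10^8 Pa = 1.001 kbar
greenschist: 2880 kg/m³ × 10 m/s² × 2480 m = 7.142×10^7 Pa = 0.7142 kbar
amphibolite: 2940 kg/m³ × 10 m/s² × 300 m = 8.820×10^6 Pa = 0.08820 kbar
Total = 0.02366 + 1.001 + 0.7142 + 0.08820 = 1.8268 kbar

1.83 kbar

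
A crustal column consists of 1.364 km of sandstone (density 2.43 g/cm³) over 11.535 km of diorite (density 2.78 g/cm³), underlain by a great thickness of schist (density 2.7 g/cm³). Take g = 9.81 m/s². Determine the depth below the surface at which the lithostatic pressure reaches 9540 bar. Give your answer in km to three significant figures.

Pressure at base of upper layers: 2430×9.81×1364 + 2780×9.81×11535 = 3.471×10^8 Pa = 3471 bar
Remaining pressure to be supplied by schist: 9.540×10^8 − 3.471×10^8 = 6.069×10^8 Pa
Additional depth in schist = 6.069×10^8 Pa / (2700 kg/m³ × 9.81 m/s²) = 22913 m
Total depth = 12899 m + 22913 m = 35812 m
= 35.812 km

35.8 km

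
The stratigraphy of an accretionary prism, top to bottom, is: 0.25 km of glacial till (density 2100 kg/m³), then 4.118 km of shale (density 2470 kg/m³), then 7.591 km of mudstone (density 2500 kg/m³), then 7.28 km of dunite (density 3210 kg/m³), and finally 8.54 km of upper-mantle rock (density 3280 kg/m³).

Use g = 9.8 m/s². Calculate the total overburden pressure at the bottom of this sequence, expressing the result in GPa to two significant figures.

glacial till: 2100 kg/m³ × 9.8 m/s² × 250 m = 5.145×10^6 Pa = 5.145×10^-3 GPa
shale: 2470 kg/m³ × 9.8 m/s² × 4118 m = 9.968×10^7 Pa = 0.09968 GPa
mudstone: 2500 kg/m³ × 9.8 m/s² × 7591 m = 1.860×10^8 Pa = 0.1860 GPa
dunite: 3210 kg/m³ × 9.8 m/s² × 7280 m = 2.290×10^8 Pa = 0.2290 GPa
upper-mantle rock: 3280 kg/m³ × 9.8 m/s² × 8540 m = 2.745×10^8 Pa = 0.2745 GPa
Total = 5.145×10^-3 + 0.09968 + 0.1860 + 0.2290 + 0.2745 = 0.79433 GPa

0.79 GPa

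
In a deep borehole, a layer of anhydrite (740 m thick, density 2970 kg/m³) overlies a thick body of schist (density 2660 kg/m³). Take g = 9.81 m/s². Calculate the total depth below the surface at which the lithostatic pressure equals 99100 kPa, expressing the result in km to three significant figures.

3.71 km

Pressure at base of upper layers: 2970×9.81×740 = 2.156×10^7 Pa = 21560 kPa
Remaining pressure to be supplied by schist: 9.910×10^7 − 2.156×10^7 = 7.754×10^7 Pa
Additional depth in schist = 7.754×10^7 Pa / (2660 kg/m³ × 9.81 m/s²) = 2971.5 m
Total depth = 740 m + 2971.5 m = 3711.5 m
= 3.7115 km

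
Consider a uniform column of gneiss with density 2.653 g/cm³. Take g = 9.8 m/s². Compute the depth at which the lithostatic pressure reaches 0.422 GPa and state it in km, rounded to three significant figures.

h = P/(ρg) = 0.422 GPa / (2653 kg/m³ × 9.8 m/s²) = 4.220×10^8 Pa / 25999 Pa/m = 16231 m
= 16.231 km

16.2 km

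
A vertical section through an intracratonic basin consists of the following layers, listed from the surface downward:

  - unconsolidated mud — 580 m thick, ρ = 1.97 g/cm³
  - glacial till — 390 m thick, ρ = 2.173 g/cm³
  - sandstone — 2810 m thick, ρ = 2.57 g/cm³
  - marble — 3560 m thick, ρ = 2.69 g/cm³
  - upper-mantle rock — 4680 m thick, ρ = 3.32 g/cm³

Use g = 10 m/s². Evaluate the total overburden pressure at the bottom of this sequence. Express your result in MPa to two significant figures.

340 MPa

unconsolidated mud: 1970 kg/m³ × 10 m/s² × 580 m = 1.143×10^7 Pa = 11.43 MPa
glacial till: 2173 kg/m³ × 10 m/s² × 390 m = 8.475×10^6 Pa = 8.475 MPa
sandstone: 2570 kg/m³ × 10 m/s² × 2810 m = 7.222×10^7 Pa = 72.22 MPa
marble: 2690 kg/m³ × 10 m/s² × 3560 m = 9.576×10^7 Pa = 95.76 MPa
upper-mantle rock: 3320 kg/m³ × 10 m/s² × 4680 m = 1.554×10^8 Pa = 155.4 MPa
Total = 11.43 + 8.475 + 72.22 + 95.76 + 155.4 = 343.26 MPa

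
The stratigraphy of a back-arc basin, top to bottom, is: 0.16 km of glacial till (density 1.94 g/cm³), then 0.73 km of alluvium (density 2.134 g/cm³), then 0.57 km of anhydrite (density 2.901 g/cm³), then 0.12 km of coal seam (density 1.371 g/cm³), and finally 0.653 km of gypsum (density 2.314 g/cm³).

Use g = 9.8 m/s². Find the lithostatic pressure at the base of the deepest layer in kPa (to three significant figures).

glacial till: 1940 kg/m³ × 9.8 m/s² × 160 m = 3.042×10^6 Pa = 3042 kPa
alluvium: 2134 kg/m³ × 9.8 m/s² × 730 m = 1.527×10^7 Pa = 15267 kPa
anhydrite: 2901 kg/m³ × 9.8 m/s² × 570 m = 1.620×10^7 Pa = 16205 kPa
coal seam: 1371 kg/m³ × 9.8 m/s² × 120 m = 1.612×10^6 Pa = 1612 kPa
gypsum: 2314 kg/m³ × 9.8 m/s² × 653 m = 1.481×10^7 Pa = 14808 kPa
Total = 3042 + 15267 + 16205 + 1612 + 14808 = 50934 kPa

50900 kPa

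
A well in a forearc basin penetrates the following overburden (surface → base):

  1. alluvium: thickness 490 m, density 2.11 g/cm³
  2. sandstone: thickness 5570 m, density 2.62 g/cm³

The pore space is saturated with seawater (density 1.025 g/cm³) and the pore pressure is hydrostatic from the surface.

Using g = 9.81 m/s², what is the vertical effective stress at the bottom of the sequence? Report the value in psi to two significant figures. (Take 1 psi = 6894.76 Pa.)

13000 psi

Overburden (lithostatic) stress σ_v:
alluvium: 2110 kg/m³ × 9.81 m/s² × 490 m = 1.014×10^7 Pa = 10.14 MPa
sandstone: 2620 kg/m³ × 9.81 m/s² × 5570 m = 1.432×10^8 Pa = 143.2 MPa
Total = 10.14 + 143.2 = 153.30 MPa
Pore pressure P_p = 1025 kg/m³ × 9.81 m/s² × 6060 m = 6.093×10^7 Pa = 60.93 MPa
Effective stress σ' = σ_v − P_p = 153.3 − 60.93 = 92.369 MPa = 13397 psi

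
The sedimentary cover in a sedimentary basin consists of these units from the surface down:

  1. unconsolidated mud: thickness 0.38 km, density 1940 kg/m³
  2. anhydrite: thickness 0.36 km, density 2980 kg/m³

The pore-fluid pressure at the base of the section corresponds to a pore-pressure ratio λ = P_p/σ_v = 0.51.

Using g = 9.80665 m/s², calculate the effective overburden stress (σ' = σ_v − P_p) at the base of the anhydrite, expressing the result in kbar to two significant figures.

0.087 kbar

Overburden (lithostatic) stress σ_v:
unconsolidated mud: 1940 kg/m³ × 9.80665 m/s² × 380 m = 7.229×10^6 Pa = 7.229 MPa
anhydrite: 2980 kg/m³ × 9.80665 m/s² × 360 m = 1.052×10^7 Pa = 10.52 MPa
Total = 7.229 + 10.52 = 17.750 MPa
Pore pressure P_p = λ·σ_v = 0.51 × 17.75 MPa = 9.053 MPa
Effective stress σ' = σ_v − P_p = 17.75 − 9.053 = 8.6975 MPa = 0.086975 kbar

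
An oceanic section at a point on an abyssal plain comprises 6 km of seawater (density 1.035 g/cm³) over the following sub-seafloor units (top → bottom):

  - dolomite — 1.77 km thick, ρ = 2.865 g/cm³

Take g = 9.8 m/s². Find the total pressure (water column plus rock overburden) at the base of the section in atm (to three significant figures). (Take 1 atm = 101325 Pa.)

1090 atm

seawater: 1035 kg/m³ × 9.8 m/s² × 6000 m = 6.086×10^7 Pa = 600.6 atm
dolomite: 2865 kg/m³ × 9.8 m/s² × 1770 m = 4.970×10^7 Pa = 490.5 atm
Total = 600.6 + 490.5 = 1091.1 atm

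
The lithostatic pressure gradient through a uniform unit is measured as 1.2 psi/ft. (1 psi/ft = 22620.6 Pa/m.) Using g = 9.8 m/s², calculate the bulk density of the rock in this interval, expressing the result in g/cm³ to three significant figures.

2.77 g/cm³

ρ = (dP/dz)/g = 1.2 psi/ft / 9.8 m/s² = 27145 Pa/m / 9.8 m/s² = 2769.9 kg/m³
= 2.770 g/cm³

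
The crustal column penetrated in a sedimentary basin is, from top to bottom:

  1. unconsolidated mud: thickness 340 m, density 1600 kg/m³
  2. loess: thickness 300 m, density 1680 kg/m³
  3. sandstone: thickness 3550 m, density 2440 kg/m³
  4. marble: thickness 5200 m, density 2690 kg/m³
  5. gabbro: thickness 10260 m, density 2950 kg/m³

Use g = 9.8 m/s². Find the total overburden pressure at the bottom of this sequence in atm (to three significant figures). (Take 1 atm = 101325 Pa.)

unconsolidated mud: 1600 kg/m³ × 9.8 m/s² × 340 m = 5.331×10^6 Pa = 52.61 atm
loess: 1680 kg/m³ × 9.8 m/s² × 300 m = 4.939×10^6 Pa = 48.75 atm
sandstone: 2440 kg/m³ × 9.8 m/s² × 3550 m = 8.489×10^7 Pa = 837.8 atm
marble: 2690 kg/m³ × 9.8 m/s² × 5200 m = 1.371×10^8 Pa = 1353 atm
gabbro: 2950 kg/m³ × 9.8 m/s² × 10260 m = 2.966×10^8 Pa = 2927 atm
Total = 52.61 + 48.75 + 837.8 + 1353 + 2927 = 5219.4 atm

5220 atm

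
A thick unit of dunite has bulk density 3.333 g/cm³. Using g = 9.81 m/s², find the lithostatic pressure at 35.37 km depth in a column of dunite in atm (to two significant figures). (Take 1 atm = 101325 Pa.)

11000 atm

dunite: 3333 kg/m³ × 9.81 m/s² × 35370 m = 1.156×10^9 Pa = 11414 atm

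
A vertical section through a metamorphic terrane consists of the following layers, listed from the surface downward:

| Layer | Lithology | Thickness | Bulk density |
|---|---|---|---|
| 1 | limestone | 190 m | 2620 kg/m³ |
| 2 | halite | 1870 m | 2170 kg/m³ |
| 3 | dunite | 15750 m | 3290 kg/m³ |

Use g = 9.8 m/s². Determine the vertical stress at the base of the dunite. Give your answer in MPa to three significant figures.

552 MPa

limestone: 2620 kg/m³ × 9.8 m/s² × 190 m = 4.878×10^6 Pa = 4.878 MPa
halite: 2170 kg/m³ × 9.8 m/s² × 1870 m = 3.977×10^7 Pa = 39.77 MPa
dunite: 3290 kg/m³ × 9.8 m/s² × 15750 m = 5.078×10^8 Pa = 507.8 MPa
Total = 4.878 + 39.77 + 507.8 = 552.46 MPa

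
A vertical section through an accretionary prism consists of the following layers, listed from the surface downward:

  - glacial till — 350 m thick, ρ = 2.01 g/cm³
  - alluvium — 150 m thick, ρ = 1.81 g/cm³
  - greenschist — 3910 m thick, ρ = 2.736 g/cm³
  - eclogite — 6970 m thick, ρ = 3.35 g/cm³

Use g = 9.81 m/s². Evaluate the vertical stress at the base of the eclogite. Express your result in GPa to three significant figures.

0.344 GPa

glacial till: 2010 kg/m³ × 9.81 m/s² × 350 m = 6.901×10^6 Pa = 6.901×10^-3 GPa
alluvium: 1810 kg/m³ × 9.81 m/s² × 150 m = 2.663×10^6 Pa = 2.663×10^-3 GPa
greenschist: 2736 kg/m³ × 9.81 m/s² × 3910 m = 1.049×10^8 Pa = 0.1049 GPa
eclogite: 3350 kg/m³ × 9.81 m/s² × 6970 m = 2.291×10^8 Pa = 0.2291 GPa
Total = 6.901×10^-3 + 2.663×10^-3 + 0.1049 + 0.2291 = 0.34357 GPa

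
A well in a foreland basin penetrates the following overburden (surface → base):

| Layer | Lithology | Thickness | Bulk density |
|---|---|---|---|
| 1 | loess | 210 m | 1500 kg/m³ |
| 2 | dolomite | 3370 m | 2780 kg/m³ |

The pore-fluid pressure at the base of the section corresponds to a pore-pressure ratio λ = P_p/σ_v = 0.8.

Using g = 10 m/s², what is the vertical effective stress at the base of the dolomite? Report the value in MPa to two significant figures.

19 MPa

Overburden (lithostatic) stress σ_v:
loess: 1500 kg/m³ × 10 m/s² × 210 m = 3.150×10^6 Pa = 3.150 MPa
dolomite: 2780 kg/m³ × 10 m/s² × 3370 m = 9.369×10^7 Pa = 93.69 MPa
Total = 3.150 + 93.69 = 96.836 MPa
Pore pressure P_p = λ·σ_v = 0.8 × 96.84 MPa = 77.47 MPa
Effective stress σ' = σ_v − P_p = 96.84 − 77.47 = 19.367 MPa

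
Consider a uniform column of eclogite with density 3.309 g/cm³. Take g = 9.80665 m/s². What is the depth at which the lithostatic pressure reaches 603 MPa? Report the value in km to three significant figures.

18.6 km

h = P/(ρg) = 603 MPa / (3309 kg/m³ × 9.80665 m/s²) = 6.030×10^8 Pa / 32450 Pa/m = 18582 m
= 18.582 km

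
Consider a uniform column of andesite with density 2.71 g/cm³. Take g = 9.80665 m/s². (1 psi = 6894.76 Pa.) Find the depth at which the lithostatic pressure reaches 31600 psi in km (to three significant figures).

8.20 km

h = P/(ρg) = 31600 psi / (2710 kg/m³ × 9.80665 m/s²) = 2.179×10^8 Pa / 26576 Pa/m = 8198.2 m
= 8.1982 km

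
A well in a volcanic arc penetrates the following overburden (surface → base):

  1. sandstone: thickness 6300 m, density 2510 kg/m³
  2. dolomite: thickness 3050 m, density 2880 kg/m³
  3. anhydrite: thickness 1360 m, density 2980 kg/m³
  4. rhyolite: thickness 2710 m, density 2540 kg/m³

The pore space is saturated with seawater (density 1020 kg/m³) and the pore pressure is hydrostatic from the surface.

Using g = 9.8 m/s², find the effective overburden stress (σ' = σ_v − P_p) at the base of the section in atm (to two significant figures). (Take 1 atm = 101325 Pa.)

Overburden (lithostatic) stress σ_v:
sandstone: 2510 kg/m³ × 9.8 m/s² × 6300 m = 1.550×10^8 Pa = 155.0 MPa
dolomite: 2880 kg/m³ × 9.8 m/s² × 3050 m = 8.608×10^7 Pa = 86.08 MPa
anhydrite: 2980 kg/m³ × 9.8 m/s² × 1360 m = 3.972×10^7 Pa = 39.72 MPa
rhyolite: 2540 kg/m³ × 9.8 m/s² × 2710 m = 6.746×10^7 Pa = 67.46 MPa
Total = 155.0 + 86.08 + 39.72 + 67.46 = 348.23 MPa
Pore pressure P_p = 1020 kg/m³ × 9.8 m/s² × 13420 m = 1.341×10^8 Pa = 134.1 MPa
Effective stress σ' = σ_v − P_p = 348.2 − 134.1 = 214.08 MPa = 2112.8 atm

2100 atm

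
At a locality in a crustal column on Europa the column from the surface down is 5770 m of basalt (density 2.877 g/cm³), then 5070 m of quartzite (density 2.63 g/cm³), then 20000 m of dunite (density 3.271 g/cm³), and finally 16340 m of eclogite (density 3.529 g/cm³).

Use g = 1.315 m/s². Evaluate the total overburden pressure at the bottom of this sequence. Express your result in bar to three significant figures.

2010 bar

basalt: 2877 kg/m³ × 1.315 m/s² × 5770 m = 2.183×10^7 Pa = 218.3 bar
quartzite: 2630 kg/m³ × 1.315 m/s² × 5070 m = 1.753×10^7 Pa = 175.3 bar
dunite: 3271 kg/m³ × 1.315 m/s² × 20000 m = 8.603×10^7 Pa = 860.3 bar
eclogite: 3529 kg/m³ × 1.315 m/s² × 16340 m = 7.583×10^7 Pa = 758.3 bar
Total = 218.3 + 175.3 + 860.3 + 758.3 = 2012.2 bar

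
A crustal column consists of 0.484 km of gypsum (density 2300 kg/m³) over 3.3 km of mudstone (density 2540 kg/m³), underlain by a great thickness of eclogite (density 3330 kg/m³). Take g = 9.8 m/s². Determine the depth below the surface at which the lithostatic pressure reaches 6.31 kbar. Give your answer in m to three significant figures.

20300 m

Pressure at base of upper layers: 2300×9.8×484 + 2540×9.8×3300 = 9.305×10^7 Pa = 0.9305 kbar
Remaining pressure to be supplied by eclogite: 6.310×10^8 − 9.305×10^7 = 5.379×10^8 Pa
Additional depth in eclogite = 5.379×10^8 Pa / (3330 kg/m³ × 9.8 m/s²) = 16484 m
Total depth = 3784 m + 16484 m = 20268 m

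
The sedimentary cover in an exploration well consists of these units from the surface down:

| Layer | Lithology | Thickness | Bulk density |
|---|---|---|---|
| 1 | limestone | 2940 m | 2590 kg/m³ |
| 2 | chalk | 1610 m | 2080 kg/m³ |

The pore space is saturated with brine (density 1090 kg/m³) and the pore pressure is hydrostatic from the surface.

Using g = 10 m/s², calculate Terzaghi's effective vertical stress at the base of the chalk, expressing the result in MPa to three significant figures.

Overburden (lithostatic) stress σ_v:
limestone: 2590 kg/m³ × 10 m/s² × 2940 m = 7.615×10^7 Pa = 76.15 MPa
chalk: 2080 kg/m³ × 10 m/s² × 1610 m = 3.349×10^7 Pa = 33.49 MPa
Total = 76.15 + 33.49 = 109.63 MPa
Pore pressure P_p = 1090 kg/m³ × 10 m/s² × 4550 m = 4.960×10^7 Pa = 49.59 MPa
Effective stress σ' = σ_v − P_p = 109.6 − 49.59 = 60.039 MPa

60.0 MPa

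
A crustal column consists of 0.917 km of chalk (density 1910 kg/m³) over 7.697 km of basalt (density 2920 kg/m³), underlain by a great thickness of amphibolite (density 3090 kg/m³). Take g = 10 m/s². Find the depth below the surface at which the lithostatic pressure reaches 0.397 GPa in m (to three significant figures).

Pressure at base of upper layers: 1910×10×917 + 2920×10×7697 = 2.423×10^8 Pa = 0.2423 GPa
Remaining pressure to be supplied by amphibolite: 3.970×10^8 − 2.423×10^8 = 1.547×10^8 Pa
Additional depth in amphibolite = 1.547×10^8 Pa / (3090 kg/m³ × 10 m/s²) = 5007.5 m
Total depth = 8614 m + 5007.5 m = 13622 m

13600 m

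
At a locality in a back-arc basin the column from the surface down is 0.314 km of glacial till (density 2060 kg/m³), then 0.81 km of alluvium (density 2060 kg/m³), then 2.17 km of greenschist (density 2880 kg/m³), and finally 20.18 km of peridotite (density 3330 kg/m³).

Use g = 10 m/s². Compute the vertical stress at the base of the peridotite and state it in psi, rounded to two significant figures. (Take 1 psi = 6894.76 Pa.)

110000 psi

glacial till: 2060 kg/m³ × 10 m/s² × 314 m = 6.468×10^6 Pa = 938.2 psi
alluvium: 2060 kg/m³ × 10 m/s² × 810 m = 1.669×10^7 Pa = 2420 psi
greenschist: 2880 kg/m³ × 10 m/s² × 2170 m = 6.250×10^7 Pa = 9064 psi
peridotite: 3330 kg/m³ × 10 m/s² × 20180 m = 6.720×10^8 Pa = 97464 psi
Total = 938.2 + 2420 + 9064 + 97464 = 1.0989×10^5 psi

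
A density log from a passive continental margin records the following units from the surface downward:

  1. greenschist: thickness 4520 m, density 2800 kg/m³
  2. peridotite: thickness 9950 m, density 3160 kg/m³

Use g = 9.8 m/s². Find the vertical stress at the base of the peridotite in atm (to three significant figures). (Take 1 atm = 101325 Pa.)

greenschist: 2800 kg/m³ × 9.8 m/s² × 4520 m = 1.240×10^8 Pa = 1224 atm
peridotite: 3160 kg/m³ × 9.8 m/s² × 9950 m = 3.081×10^8 Pa = 3041 atm
Total = 1224 + 3041 = 4265.1 atm

4270 atm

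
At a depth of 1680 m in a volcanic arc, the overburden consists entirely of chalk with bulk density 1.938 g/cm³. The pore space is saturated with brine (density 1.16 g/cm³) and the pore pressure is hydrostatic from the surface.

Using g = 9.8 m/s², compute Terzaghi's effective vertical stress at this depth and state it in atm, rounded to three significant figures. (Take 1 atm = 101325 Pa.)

Overburden (lithostatic) stress σ_v:
chalk: 1938 kg/m³ × 9.8 m/s² × 1680 m = 3.191×10^7 Pa = 31.91 MPa
Pore pressure P_p = 1160 kg/m³ × 9.8 m/s² × 1680 m = 1.910×10^7 Pa = 19.10 MPa
Effective stress σ' = σ_v − P_p = 31.91 − 19.10 = 12.809 MPa = 126.41 atm

126 atm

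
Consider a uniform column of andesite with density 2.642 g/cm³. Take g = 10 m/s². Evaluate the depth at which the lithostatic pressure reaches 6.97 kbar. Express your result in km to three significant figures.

h = P/(ρg) = 6.97 kbar / (2642 kg/m³ × 10 m/s²) = 6.970×10^8 Pa / 26420 Pa/m = 26382 m
= 26.382 km

26.4 km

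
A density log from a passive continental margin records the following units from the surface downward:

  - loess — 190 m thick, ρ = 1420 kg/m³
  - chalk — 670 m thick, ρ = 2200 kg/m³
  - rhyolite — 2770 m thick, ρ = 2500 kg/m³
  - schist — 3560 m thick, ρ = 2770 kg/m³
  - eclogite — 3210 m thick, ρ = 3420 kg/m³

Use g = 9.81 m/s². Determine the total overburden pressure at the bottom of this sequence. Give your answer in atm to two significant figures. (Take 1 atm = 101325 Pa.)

loess: 1420 kg/m³ × 9.81 m/s² × 190 m = 2.647×10^6 Pa = 26.12 atm
chalk: 2200 kg/m³ × 9.81 m/s² × 670 m = 1.446×10^7 Pa = 142.7 atm
rhyolite: 2500 kg/m³ × 9.81 m/s² × 2770 m = 6.793×10^7 Pa = 670.5 atm
schist: 2770 kg/m³ × 9.81 m/s² × 3560 m = 9.674×10^7 Pa = 954.7 atm
eclogite: 3420 kg/m³ × 9.81 m/s² × 3210 m = 1.077×10^8 Pa = 1063 atm
Total = 26.12 + 142.7 + 670.5 + 954.7 + 1063 = 2856.9 atm

2900 atm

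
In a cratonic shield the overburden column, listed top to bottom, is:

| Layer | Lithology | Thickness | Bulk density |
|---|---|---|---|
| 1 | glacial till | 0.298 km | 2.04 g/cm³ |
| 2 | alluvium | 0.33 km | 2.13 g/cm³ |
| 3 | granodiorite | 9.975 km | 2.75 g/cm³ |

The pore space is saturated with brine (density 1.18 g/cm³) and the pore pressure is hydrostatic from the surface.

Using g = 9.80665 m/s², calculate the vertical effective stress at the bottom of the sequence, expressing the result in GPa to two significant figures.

Overburden (lithostatic) stress σ_v:
glacial till: 2040 kg/m³ × 9.80665 m/s² × 298 m = 5.962×10^6 Pa = 5.962 MPa
alluvium: 2130 kg/m³ × 9.80665 m/s² × 330 m = 6.893×10^6 Pa = 6.893 MPa
granodiorite: 2750 kg/m³ × 9.80665 m/s² × 9975 m = 2.690×10^8 Pa = 269.0 MPa
Total = 5.962 + 6.893 + 269.0 = 281.86 MPa
Pore pressure P_p = 1180 kg/m³ × 9.80665 m/s² × 10603 m = 1.227×10^8 Pa = 122.7 MPa
Effective stress σ' = σ_v − P_p = 281.9 − 122.7 = 159.17 MPa = 0.15917 GPa

0.16 GPa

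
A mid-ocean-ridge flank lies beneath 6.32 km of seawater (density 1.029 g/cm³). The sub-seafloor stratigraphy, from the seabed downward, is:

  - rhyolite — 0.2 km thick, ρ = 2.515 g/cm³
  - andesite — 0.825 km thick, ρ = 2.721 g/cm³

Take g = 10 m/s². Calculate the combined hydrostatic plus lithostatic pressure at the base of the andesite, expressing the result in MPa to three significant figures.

92.5 MPa

seawater: 1029 kg/m³ × 10 m/s² × 6320 m = 6.503×10^7 Pa = 65.03 MPa
rhyolite: 2515 kg/m³ × 10 m/s² × 200 m = 5.030×10^6 Pa = 5.030 MPa
andesite: 2721 kg/m³ × 10 m/s² × 825 m = 2.245×10^7 Pa = 22.45 MPa
Total = 65.03 + 5.030 + 22.45 = 92.511 MPa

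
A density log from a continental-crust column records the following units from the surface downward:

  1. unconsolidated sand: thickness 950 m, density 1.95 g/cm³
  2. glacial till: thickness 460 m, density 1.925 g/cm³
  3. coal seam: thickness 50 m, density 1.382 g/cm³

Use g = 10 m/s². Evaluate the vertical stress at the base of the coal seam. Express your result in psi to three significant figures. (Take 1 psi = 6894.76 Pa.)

4070 psi

unconsolidated sand: 1950 kg/m³ × 10 m/s² × 950 m = 1.853×10^7 Pa = 2687 psi
glacial till: 1925 kg/m³ × 10 m/s² × 460 m = 8.855×10^6 Pa = 1284 psi
coal seam: 1382 kg/m³ × 10 m/s² × 50 m = 6.910×10^5 Pa = 100.2 psi
Total = 2687 + 1284 + 100.2 = 4071.4 psi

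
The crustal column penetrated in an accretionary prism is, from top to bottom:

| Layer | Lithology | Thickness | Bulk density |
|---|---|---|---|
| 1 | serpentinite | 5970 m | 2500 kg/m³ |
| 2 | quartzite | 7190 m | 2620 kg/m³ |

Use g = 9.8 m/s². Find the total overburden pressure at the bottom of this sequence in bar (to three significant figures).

serpentinite: 2500 kg/m³ × 9.8 m/s² × 5970 m = 1.463×10^8 Pa = 1463 bar
quartzite: 2620 kg/m³ × 9.8 m/s² × 7190 m = 1.846×10^8 Pa = 1846 bar
Total = 1463 + 1846 = 3308.8 bar

3310 bar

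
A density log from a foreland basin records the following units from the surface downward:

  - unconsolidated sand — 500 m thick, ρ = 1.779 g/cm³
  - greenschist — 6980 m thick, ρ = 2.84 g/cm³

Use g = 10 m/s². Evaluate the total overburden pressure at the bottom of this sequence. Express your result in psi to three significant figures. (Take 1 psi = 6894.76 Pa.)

30000 psi

unconsolidated sand: 1779 kg/m³ × 10 m/s² × 500 m = 8.895×10^6 Pa = 1290 psi
greenschist: 2840 kg/m³ × 10 m/s² × 6980 m = 1.982×10^8 Pa = 28751 psi
Total = 1290 + 28751 = 30041 psi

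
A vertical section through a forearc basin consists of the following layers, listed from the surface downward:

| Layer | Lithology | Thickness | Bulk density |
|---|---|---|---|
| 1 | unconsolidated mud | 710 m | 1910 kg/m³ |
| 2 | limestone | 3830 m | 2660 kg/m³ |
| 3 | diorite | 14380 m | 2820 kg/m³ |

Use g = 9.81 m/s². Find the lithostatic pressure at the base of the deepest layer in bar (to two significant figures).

unconsolidated mud: 1910 kg/m³ × 9.81 m/s² × 710 m = 1.330×10^7 Pa = 133.0 bar
limestone: 2660 kg/m³ × 9.81 m/s² × 3830 m = 9.994×10^7 Pa = 999.4 bar
diorite: 2820 kg/m³ × 9.81 m/s² × 14380 m = 3.978×10^8 Pa = 3978 bar
Total = 133.0 + 999.4 + 3978 = 5110.6 bar

5100 bar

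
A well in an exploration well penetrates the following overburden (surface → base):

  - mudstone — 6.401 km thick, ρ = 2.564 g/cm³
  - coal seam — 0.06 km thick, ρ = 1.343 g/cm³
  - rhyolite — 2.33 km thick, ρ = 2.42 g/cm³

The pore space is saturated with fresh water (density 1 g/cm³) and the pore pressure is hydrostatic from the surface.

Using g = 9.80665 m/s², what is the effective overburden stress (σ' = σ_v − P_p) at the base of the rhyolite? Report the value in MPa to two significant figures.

Overburden (lithostatic) stress σ_v:
mudstone: 2564 kg/m³ × 9.80665 m/s² × 6401 m = 1.609×10^8 Pa = 160.9 MPa
coal seam: 1343 kg/m³ × 9.80665 m/s² × 60 m = 7.902×10^5 Pa = 0.7902 MPa
rhyolite: 2420 kg/m³ × 9.80665 m/s² × 2330 m = 5.530×10^7 Pa = 55.30 MPa
Total = 160.9 + 0.7902 + 55.30 = 217.03 MPa
Pore pressure P_p = 1000 kg/m³ × 9.80665 m/s² × 8791 m = 8.621×10^7 Pa = 86.21 MPa
Effective stress σ' = σ_v − P_p = 217.0 − 86.21 = 130.82 MPa

130 MPa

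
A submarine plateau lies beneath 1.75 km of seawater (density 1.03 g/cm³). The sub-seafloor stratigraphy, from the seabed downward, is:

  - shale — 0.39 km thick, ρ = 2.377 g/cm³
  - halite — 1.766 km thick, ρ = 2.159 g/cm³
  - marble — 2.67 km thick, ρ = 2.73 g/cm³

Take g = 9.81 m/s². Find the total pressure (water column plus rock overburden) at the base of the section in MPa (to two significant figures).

140 MPa

seawater: 1030 kg/m³ × 9.81 m/s² × 1750 m = 1.768×10^7 Pa = 17.68 MPa
shale: 2377 kg/m³ × 9.81 m/s² × 390 m = 9.094×10^6 Pa = 9.094 MPa
halite: 2159 kg/m³ × 9.81 m/s² × 1766 m = 3.740×10^7 Pa = 37.40 MPa
marble: 2730 kg/m³ × 9.81 m/s² × 2670 m = 7.151×10^7 Pa = 71.51 MPa
Total = 17.68 + 9.094 + 37.40 + 71.51 = 135.69 MPa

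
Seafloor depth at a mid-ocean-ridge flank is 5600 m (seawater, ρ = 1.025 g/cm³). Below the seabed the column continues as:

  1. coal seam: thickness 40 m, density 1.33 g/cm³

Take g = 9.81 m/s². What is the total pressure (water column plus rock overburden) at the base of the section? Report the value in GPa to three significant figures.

seawater: 1025 kg/m³ × 9.81 m/s² × 5600 m = 5.631×10^7 Pa = 0.05631 GPa
coal seam: 1330 kg/m³ × 9.81 m/s² × 40 m = 5.219×10^5 Pa = 5.219×10^-4 GPa
Total = 0.05631 + 5.219×10^-4 = 0.056831 GPa

0.0568 GPa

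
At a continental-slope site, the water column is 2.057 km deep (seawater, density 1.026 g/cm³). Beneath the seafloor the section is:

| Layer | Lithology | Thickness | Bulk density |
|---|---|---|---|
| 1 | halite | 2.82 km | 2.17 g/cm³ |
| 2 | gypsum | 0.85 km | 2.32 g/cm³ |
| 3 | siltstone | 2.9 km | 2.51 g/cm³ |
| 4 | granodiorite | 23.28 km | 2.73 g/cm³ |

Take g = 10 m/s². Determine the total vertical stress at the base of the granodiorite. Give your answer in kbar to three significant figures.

8.10 kbar

seawater: 1026 kg/m³ × 10 m/s² × 2057 m = 2.110×10^7 Pa = 0.2110 kbar
halite: 2170 kg/m³ × 10 m/s² × 2820 m = 6.119×10^7 Pa = 0.6119 kbar
gypsum: 2320 kg/m³ × 10 m/s² × 850 m = 1.972×10^7 Pa = 0.1972 kbar
siltstone: 2510 kg/m³ × 10 m/s² × 2900 m = 7.279×10^7 Pa = 0.7279 kbar
granodiorite: 2730 kg/m³ × 10 m/s² × 23280 m = 6.355×10^8 Pa = 6.355 kbar
Total = 0.2110 + 0.6119 + 0.1972 + 0.7279 + 6.355 = 8.1035 kbar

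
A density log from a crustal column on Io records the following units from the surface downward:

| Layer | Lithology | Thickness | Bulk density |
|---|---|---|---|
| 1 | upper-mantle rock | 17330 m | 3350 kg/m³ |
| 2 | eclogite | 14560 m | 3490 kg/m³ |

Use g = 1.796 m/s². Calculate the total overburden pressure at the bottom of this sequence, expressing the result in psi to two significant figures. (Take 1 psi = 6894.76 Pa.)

28000 psi

upper-mantle rock: 3350 kg/m³ × 1.796 m/s² × 17330 m = 1.043×10^8 Pa = 15123 psi
eclogite: 3490 kg/m³ × 1.796 m/s² × 14560 m = 9.126×10^7 Pa = 13237 psi
Total = 15123 + 13237 = 28359 psi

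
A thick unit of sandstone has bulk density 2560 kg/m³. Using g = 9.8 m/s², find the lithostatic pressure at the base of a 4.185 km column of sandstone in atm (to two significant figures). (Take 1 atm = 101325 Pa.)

sandstone: 2560 kg/m³ × 9.8 m/s² × 4185 m = 1.050×10^8 Pa = 1036 atm

1000 atm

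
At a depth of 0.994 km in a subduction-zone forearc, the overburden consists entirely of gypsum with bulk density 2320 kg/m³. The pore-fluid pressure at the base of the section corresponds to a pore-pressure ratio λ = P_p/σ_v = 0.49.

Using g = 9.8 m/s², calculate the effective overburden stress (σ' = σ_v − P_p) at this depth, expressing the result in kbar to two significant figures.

Overburden (lithostatic) stress σ_v:
gypsum: 2320 kg/m³ × 9.8 m/s² × 994 m = 2.260×10^7 Pa = 22.60 MPa
Pore pressure P_p = λ·σ_v = 0.49 × 22.60 MPa = 11.07 MPa
Effective stress σ' = σ_v − P_p = 22.60 − 11.07 = 11.526 MPa = 0.11526 kbar

0.12 kbar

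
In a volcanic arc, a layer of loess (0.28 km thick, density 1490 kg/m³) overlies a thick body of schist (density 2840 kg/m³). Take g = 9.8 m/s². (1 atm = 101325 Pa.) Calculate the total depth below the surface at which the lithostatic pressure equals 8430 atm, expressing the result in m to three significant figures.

Pressure at base of upper layers: 1490×9.8×280 = 4.089×10^6 Pa = 40.35 atm
Remaining pressure to be supplied by schist: 8.542×10^8 − 4.089×10^6 = 8.501×10^8 Pa
Additional depth in schist = 8.501×10^8 Pa / (2840 kg/m³ × 9.8 m/s²) = 30543 m
Total depth = 280 m + 30543 m = 30823 m

30800 m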